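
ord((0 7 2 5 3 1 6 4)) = 8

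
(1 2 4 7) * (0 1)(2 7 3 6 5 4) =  (0 1 7)(3 6 5 4)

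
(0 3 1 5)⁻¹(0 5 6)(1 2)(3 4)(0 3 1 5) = (0 6 3)(1 4)(2 5)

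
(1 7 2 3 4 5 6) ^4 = (1 4 7 5 2 6 3) 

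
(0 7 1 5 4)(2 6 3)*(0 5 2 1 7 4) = (0 4 5)(1 2 6 3)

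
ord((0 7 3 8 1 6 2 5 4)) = 9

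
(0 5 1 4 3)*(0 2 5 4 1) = (0 4 3 2 5)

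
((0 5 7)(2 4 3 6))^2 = (0 7 5)(2 3)(4 6)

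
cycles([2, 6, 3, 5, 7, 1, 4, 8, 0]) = (0 2 3 5 1 6 4 7 8)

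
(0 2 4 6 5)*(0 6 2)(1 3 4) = (1 3 4 2)(5 6)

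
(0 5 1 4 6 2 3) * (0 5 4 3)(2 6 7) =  (0 4 7 2)(1 3 5)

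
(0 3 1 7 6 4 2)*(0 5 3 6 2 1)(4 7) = (0 6 7 2 5 3)(1 4)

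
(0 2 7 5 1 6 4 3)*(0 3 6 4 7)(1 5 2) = (0 1 4 6 7 2)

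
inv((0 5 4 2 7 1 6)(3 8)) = (0 6 1 7 2 4 5)(3 8)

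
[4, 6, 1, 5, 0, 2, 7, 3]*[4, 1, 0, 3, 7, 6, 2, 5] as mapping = [0→7, 1→2, 2→1, 3→6, 4→4, 5→0, 6→5, 7→3] 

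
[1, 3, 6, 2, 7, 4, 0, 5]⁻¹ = [6, 0, 3, 1, 5, 7, 2, 4]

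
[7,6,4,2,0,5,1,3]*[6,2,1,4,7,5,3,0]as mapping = [0→0,1→3,2→7,3→1,4→6,5→5,6→2,7→4]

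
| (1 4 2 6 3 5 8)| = 7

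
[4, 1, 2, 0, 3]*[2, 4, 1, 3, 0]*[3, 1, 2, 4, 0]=[3, 0, 1, 2, 4]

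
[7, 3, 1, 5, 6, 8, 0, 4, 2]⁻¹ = [6, 2, 8, 1, 7, 3, 4, 0, 5]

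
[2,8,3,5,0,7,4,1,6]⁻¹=[4,7,0,2,6,3,8,5,1]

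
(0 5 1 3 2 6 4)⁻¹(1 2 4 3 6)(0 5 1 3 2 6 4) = (0 2 4 3 6)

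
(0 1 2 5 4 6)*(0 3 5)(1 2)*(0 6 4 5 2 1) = (0 1)(2 6 3)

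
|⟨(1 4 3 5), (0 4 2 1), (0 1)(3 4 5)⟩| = 720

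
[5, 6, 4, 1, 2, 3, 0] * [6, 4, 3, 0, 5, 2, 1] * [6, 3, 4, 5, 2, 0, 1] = [4, 3, 0, 2, 5, 6, 1]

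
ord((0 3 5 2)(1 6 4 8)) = 4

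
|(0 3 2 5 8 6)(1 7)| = 6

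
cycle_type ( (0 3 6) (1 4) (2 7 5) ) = 2.3^2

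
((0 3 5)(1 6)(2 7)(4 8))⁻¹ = (0 5 3)(1 6)(2 7)(4 8)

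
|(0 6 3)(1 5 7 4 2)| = 15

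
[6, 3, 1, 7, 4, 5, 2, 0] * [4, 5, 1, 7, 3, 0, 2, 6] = [2, 7, 5, 6, 3, 0, 1, 4]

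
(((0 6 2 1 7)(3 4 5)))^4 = (0 7 1 2 6)(3 4 5)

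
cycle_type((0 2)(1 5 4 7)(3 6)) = 2^2.4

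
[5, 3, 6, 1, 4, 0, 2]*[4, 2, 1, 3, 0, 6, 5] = [6, 3, 5, 2, 0, 4, 1] 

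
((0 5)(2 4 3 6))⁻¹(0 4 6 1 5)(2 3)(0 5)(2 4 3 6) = (0 5 3 2 1)(4 6)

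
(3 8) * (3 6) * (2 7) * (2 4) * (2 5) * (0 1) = (0 1)(2 7 4 5)(3 8 6)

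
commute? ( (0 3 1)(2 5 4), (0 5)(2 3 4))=no: (0 3 1)(2 5 4) * (0 5)(2 3 4)=(0 4 3 1 5 2), (0 5)(2 3 4) * (0 3 1)(2 5 4)=(0 4 5 3 2 1)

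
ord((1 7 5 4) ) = 4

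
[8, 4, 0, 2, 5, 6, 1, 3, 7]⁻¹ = [2, 6, 3, 7, 1, 4, 5, 8, 0]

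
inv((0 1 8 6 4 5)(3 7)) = (0 5 4 6 8 1)(3 7)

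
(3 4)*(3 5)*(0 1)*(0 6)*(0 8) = (0 1 6 8)(3 4 5)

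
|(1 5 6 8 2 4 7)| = 7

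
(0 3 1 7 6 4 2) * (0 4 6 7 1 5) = (0 3 5)(2 4)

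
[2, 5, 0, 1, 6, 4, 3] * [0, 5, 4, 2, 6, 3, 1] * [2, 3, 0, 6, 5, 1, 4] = [5, 6, 2, 1, 3, 4, 0] 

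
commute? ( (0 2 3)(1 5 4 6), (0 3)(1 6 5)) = no: (0 2 3)(1 5 4 6)*(0 3)(1 6 5) = (0 2)(4 5), (0 3)(1 6 5)*(0 2 3)(1 5 4 6) = (2 3)(4 6)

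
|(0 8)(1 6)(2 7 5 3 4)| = 10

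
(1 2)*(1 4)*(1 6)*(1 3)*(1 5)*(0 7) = (0 7)(1 2 4 6 3 5)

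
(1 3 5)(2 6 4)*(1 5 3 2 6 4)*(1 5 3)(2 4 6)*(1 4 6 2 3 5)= (1 6)(3 4)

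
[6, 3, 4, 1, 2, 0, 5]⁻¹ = [5, 3, 4, 1, 2, 6, 0]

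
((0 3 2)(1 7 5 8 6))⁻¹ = (0 2 3)(1 6 8 5 7)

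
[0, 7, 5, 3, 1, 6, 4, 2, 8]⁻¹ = [0, 4, 7, 3, 6, 2, 5, 1, 8]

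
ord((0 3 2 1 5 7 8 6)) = 8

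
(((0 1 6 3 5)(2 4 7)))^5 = (2 7 4)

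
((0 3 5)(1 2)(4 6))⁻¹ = (0 5 3)(1 2)(4 6)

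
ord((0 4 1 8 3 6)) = 6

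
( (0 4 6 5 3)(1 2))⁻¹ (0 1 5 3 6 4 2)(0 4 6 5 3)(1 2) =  (0 5 6 1 4 2 3)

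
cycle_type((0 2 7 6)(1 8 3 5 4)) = 4.5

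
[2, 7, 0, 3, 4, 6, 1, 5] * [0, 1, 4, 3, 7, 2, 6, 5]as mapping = [0→4, 1→5, 2→0, 3→3, 4→7, 5→6, 6→1, 7→2]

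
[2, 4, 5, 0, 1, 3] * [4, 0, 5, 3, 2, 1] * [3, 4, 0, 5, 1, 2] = [2, 0, 4, 1, 3, 5]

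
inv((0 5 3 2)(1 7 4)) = (0 2 3 5)(1 4 7)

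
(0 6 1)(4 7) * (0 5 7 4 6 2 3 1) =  (0 2 3 1 5 7 6)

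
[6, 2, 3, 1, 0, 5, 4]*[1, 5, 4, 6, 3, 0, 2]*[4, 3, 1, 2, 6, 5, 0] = [1, 6, 0, 5, 3, 4, 2]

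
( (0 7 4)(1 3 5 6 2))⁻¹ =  (0 4 7)(1 2 6 5 3)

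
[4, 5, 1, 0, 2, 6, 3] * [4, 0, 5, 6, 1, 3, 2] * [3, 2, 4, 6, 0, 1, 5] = [2, 6, 3, 0, 1, 4, 5]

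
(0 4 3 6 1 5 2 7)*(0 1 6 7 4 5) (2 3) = (0 5 3 7 1) (2 4) 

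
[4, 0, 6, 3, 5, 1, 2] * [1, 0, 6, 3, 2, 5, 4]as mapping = [0→2, 1→1, 2→4, 3→3, 4→5, 5→0, 6→6]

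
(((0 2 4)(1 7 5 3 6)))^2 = (0 4 2)(1 5 6 7 3)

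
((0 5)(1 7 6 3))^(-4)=()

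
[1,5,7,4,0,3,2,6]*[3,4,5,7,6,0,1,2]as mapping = [0→4,1→0,2→2,3→6,4→3,5→7,6→5,7→1]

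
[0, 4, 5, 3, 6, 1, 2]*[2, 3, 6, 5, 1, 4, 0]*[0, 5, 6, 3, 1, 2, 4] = [6, 5, 1, 2, 0, 3, 4]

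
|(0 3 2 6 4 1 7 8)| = 8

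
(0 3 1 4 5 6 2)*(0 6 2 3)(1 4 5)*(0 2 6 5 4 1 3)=(0 2 5 6)(1 4 3)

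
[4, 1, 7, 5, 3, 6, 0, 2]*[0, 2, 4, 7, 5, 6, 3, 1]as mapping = [0→5, 1→2, 2→1, 3→6, 4→7, 5→3, 6→0, 7→4]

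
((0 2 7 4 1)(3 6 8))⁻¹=(0 1 4 7 2)(3 8 6)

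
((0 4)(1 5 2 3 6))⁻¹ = (0 4)(1 6 3 2 5)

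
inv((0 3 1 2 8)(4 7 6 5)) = (0 8 2 1 3)(4 5 6 7)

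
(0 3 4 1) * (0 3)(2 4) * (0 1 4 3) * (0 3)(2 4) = (0 1 3 4 2)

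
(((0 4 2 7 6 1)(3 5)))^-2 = (0 6 2)(1 7 4)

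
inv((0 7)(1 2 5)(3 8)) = (0 7)(1 5 2)(3 8)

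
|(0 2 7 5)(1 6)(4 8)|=4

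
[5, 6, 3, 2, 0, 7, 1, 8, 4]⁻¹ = [4, 6, 3, 2, 8, 0, 1, 5, 7]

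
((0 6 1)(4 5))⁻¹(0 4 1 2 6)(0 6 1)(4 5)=(0 2 1 6 5)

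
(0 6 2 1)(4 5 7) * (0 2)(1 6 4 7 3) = (0 4 5 3 1 2 6)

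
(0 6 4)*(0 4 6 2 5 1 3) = (0 2 5 1 3)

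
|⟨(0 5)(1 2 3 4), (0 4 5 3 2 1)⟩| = 720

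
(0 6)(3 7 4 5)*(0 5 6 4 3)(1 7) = (0 4 6 5)(1 7 3)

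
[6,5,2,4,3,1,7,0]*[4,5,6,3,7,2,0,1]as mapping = [0→0,1→2,2→6,3→7,4→3,5→5,6→1,7→4]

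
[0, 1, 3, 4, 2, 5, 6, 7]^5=[0, 1, 4, 2, 3, 5, 6, 7]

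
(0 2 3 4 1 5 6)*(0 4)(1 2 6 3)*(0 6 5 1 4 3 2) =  (0 5 2 4)(3 6)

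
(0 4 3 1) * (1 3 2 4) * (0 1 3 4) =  (0 3 4 2)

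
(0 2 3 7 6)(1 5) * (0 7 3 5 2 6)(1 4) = (0 6 7)(1 2 5 4)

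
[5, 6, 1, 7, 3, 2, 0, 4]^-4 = [5, 6, 1, 4, 7, 2, 0, 3]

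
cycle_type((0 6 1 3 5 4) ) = 6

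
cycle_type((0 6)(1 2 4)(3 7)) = 2^2.3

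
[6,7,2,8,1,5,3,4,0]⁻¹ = [8,4,2,6,7,5,0,1,3]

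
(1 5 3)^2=(1 3 5)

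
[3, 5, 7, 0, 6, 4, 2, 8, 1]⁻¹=[3, 8, 6, 0, 5, 1, 4, 2, 7]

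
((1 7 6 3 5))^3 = (1 3 7 5 6)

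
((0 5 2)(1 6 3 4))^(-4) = (0 2 5)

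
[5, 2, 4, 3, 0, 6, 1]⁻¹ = [4, 6, 1, 3, 2, 0, 5]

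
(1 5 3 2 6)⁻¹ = (1 6 2 3 5)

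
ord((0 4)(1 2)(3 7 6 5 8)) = 10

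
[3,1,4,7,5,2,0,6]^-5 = [6,1,4,0,5,2,7,3]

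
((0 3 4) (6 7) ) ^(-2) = (0 3 4) 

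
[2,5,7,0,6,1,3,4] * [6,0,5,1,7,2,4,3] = [5,2,3,6,4,0,1,7]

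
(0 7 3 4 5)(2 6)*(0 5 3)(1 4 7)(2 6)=(0 1 4 3 7)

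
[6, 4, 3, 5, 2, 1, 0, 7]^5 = [6, 1, 2, 3, 4, 5, 0, 7]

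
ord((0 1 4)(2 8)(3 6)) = 6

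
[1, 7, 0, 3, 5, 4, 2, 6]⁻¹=[2, 0, 6, 3, 5, 4, 7, 1]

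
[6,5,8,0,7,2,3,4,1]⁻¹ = [3,8,5,6,7,1,0,4,2]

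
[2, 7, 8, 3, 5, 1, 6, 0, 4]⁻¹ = [7, 5, 0, 3, 8, 4, 6, 1, 2]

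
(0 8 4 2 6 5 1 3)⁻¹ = (0 3 1 5 6 2 4 8)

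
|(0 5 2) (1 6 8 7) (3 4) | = 12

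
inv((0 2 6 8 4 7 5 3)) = (0 3 5 7 4 8 6 2)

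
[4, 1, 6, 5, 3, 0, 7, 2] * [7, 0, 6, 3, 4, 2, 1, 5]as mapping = [0→4, 1→0, 2→1, 3→2, 4→3, 5→7, 6→5, 7→6]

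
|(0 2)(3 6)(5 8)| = 2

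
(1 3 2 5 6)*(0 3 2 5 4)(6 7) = (0 3 5 7 6 1 2 4)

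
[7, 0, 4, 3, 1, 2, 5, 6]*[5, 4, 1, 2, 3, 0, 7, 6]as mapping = [0→6, 1→5, 2→3, 3→2, 4→4, 5→1, 6→0, 7→7]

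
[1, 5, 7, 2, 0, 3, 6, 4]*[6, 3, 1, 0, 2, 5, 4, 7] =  [3, 5, 7, 1, 6, 0, 4, 2]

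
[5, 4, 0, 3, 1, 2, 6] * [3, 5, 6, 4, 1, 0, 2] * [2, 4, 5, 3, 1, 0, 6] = [2, 4, 3, 1, 0, 6, 5]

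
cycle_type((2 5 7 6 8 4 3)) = 7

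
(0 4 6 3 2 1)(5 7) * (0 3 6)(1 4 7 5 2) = (0 7 2 4)(1 3)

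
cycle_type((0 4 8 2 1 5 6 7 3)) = 9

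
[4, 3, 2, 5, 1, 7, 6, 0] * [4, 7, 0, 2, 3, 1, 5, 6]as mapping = [0→3, 1→2, 2→0, 3→1, 4→7, 5→6, 6→5, 7→4]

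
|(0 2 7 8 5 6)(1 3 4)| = 6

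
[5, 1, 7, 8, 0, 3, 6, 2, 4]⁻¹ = [4, 1, 7, 5, 8, 0, 6, 2, 3]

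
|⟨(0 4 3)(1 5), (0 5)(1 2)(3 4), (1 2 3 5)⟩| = 720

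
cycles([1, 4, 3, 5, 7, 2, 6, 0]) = (0 1 4 7)(2 3 5)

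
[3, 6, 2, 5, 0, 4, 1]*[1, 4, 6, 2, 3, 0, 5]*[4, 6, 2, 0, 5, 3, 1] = [2, 3, 1, 4, 6, 0, 5]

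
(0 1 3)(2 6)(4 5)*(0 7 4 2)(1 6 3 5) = (0 6)(1 5 2 3 7 4)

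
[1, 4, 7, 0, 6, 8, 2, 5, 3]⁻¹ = [3, 0, 6, 8, 1, 7, 4, 2, 5]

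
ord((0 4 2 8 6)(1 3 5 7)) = 20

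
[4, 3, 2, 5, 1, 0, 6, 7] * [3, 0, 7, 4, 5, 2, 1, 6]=[5, 4, 7, 2, 0, 3, 1, 6]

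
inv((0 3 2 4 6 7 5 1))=(0 1 5 7 6 4 2 3)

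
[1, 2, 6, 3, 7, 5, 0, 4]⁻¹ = [6, 0, 1, 3, 7, 5, 2, 4]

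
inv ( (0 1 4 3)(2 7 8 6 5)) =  (0 3 4 1)(2 5 6 8 7)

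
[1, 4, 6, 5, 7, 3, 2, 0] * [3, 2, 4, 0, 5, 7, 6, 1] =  [2, 5, 6, 7, 1, 0, 4, 3]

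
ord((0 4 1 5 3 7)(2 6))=6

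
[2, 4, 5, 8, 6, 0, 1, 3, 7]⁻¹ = [5, 6, 0, 7, 1, 2, 4, 8, 3]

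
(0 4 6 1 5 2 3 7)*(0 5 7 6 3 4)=(1 7 5 2 4 3 6)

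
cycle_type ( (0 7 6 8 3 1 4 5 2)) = 9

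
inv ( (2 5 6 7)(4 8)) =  (2 7 6 5)(4 8)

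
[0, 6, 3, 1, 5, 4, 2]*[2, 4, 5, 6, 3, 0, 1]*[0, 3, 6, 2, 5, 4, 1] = [6, 3, 1, 5, 0, 2, 4]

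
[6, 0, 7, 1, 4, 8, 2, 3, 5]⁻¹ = [1, 3, 6, 7, 4, 8, 0, 2, 5]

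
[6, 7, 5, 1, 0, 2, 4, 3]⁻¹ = [4, 3, 5, 7, 6, 2, 0, 1]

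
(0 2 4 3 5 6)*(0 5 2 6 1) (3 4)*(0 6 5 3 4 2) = (0 5 1 6 3) (2 4) 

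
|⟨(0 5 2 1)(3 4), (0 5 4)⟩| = 360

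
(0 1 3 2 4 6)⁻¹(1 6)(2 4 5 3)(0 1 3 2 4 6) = (0 3)(2 4 6 5)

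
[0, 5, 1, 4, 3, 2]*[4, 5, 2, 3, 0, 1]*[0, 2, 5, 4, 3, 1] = [3, 2, 1, 0, 4, 5]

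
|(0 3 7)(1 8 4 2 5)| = 15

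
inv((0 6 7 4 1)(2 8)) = (0 1 4 7 6)(2 8)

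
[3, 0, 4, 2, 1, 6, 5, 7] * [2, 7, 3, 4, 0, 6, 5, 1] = [4, 2, 0, 3, 7, 5, 6, 1]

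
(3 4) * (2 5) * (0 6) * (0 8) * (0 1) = (0 6 8 1)(2 5)(3 4)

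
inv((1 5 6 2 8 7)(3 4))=(1 7 8 2 6 5)(3 4)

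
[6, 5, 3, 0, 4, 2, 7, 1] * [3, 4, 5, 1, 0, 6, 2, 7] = [2, 6, 1, 3, 0, 5, 7, 4]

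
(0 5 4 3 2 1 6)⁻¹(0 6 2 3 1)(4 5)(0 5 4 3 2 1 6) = (0 1 2 6 5)(3 4)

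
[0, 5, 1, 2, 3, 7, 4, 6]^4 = [0, 4, 6, 7, 5, 3, 1, 2]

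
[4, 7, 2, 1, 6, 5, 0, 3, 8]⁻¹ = [6, 3, 2, 7, 0, 5, 4, 1, 8]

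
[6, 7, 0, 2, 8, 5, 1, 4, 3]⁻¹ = [2, 6, 3, 8, 7, 5, 0, 1, 4]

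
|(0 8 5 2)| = 4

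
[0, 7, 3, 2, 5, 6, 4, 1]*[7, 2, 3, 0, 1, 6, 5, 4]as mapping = [0→7, 1→4, 2→0, 3→3, 4→6, 5→5, 6→1, 7→2]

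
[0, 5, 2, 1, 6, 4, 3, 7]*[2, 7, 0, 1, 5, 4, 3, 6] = [2, 4, 0, 7, 3, 5, 1, 6]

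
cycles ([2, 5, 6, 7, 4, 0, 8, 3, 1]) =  (0 2 6 8 1 5)(3 7)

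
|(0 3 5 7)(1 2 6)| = 12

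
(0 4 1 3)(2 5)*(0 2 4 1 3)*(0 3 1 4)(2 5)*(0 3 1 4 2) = (0 2)(3 5)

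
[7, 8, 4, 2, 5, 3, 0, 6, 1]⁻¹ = [6, 8, 3, 5, 2, 4, 7, 0, 1]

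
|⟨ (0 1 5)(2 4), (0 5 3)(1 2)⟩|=720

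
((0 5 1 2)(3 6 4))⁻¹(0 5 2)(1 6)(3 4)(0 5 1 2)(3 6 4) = (0 5 1)(2 4)(3 6)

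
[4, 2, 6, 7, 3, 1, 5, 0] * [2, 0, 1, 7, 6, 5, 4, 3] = [6, 1, 4, 3, 7, 0, 5, 2]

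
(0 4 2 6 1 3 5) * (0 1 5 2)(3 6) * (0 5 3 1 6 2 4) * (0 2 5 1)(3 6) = (0 2)(1 5 3 4)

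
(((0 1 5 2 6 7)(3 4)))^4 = (0 6 5)(1 7 2)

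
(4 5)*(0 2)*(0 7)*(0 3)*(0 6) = (0 2 7 3 6)(4 5)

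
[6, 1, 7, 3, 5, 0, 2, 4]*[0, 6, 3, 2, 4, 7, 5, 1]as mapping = [0→5, 1→6, 2→1, 3→2, 4→7, 5→0, 6→3, 7→4]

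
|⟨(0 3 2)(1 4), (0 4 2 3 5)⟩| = 720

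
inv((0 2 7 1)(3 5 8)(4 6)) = (0 1 7 2)(3 8 5)(4 6)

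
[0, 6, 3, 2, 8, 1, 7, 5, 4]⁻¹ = [0, 5, 3, 2, 8, 7, 1, 6, 4]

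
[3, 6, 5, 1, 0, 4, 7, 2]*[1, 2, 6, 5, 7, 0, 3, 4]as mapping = [0→5, 1→3, 2→0, 3→2, 4→1, 5→7, 6→4, 7→6]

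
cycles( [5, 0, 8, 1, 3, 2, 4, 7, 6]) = (0 5 2 8 6 4 3 1) 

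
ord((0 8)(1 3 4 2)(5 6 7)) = 12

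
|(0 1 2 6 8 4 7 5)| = 8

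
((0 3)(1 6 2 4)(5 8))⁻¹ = (0 3)(1 4 2 6)(5 8)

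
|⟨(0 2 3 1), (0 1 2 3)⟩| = 24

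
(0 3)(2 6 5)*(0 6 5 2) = (0 3 6 2 5)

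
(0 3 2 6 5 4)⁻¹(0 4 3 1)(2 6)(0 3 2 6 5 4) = (0 2 1 3)(5 6)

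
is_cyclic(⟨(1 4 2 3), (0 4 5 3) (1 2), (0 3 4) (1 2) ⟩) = no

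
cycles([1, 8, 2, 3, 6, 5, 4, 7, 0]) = (0 1 8)(4 6)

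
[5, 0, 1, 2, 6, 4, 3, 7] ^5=[2, 3, 6, 4, 0, 1, 5, 7] 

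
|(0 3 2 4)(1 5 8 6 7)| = 20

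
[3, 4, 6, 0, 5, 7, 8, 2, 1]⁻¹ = [3, 8, 7, 0, 1, 4, 2, 5, 6]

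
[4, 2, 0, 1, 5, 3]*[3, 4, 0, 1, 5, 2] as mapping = [0→5, 1→0, 2→3, 3→4, 4→2, 5→1] 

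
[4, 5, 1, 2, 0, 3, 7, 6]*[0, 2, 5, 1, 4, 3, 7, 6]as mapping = [0→4, 1→3, 2→2, 3→5, 4→0, 5→1, 6→6, 7→7]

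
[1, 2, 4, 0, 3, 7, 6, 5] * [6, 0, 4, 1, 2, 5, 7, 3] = [0, 4, 2, 6, 1, 3, 7, 5]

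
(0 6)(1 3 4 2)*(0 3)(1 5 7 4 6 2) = (0 2 5 7 4 1)(3 6)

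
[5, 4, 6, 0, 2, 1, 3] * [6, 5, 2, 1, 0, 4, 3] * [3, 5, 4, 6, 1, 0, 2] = [1, 3, 6, 2, 4, 0, 5]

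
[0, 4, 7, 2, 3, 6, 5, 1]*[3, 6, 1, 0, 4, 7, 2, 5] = [3, 4, 5, 1, 0, 2, 7, 6]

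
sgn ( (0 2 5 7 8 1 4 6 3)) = 1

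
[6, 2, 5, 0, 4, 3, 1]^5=[3, 6, 1, 5, 4, 2, 0]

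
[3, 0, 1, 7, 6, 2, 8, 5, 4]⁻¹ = [1, 2, 5, 0, 8, 7, 4, 3, 6]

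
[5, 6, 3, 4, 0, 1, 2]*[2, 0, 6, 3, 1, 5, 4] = [5, 4, 3, 1, 2, 0, 6]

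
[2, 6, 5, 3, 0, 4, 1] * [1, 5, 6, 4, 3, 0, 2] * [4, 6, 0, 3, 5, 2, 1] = [1, 0, 4, 5, 6, 3, 2]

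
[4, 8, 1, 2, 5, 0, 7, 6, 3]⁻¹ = [5, 2, 3, 8, 0, 4, 7, 6, 1]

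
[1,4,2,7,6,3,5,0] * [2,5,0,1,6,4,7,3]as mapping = [0→5,1→6,2→0,3→3,4→7,5→1,6→4,7→2]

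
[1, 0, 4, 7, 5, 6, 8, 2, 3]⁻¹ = [1, 0, 7, 8, 2, 4, 5, 3, 6]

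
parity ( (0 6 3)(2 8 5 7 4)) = even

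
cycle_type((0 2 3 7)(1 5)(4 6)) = 2^2.4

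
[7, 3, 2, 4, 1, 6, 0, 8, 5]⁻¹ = [6, 4, 2, 1, 3, 8, 5, 0, 7]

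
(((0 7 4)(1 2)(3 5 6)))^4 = (0 7 4)(3 5 6)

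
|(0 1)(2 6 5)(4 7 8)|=6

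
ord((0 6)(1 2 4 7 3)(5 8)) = 10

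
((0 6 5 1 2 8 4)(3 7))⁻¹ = (0 4 8 2 1 5 6)(3 7)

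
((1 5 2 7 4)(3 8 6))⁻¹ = (1 4 7 2 5)(3 6 8)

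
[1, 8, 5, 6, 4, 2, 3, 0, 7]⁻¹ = [7, 0, 5, 6, 4, 2, 3, 8, 1]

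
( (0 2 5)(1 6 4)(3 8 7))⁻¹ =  (0 5 2)(1 4 6)(3 7 8)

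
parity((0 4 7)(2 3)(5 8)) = even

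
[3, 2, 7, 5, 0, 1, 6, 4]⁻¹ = [4, 5, 1, 0, 7, 3, 6, 2]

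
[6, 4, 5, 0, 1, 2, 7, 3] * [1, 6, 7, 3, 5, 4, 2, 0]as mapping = [0→2, 1→5, 2→4, 3→1, 4→6, 5→7, 6→0, 7→3]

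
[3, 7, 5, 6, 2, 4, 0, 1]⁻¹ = [6, 7, 4, 0, 5, 2, 3, 1]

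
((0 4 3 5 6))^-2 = (0 5 4 6 3)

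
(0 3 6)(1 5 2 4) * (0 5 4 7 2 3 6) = (0 6 5 3)(1 4)(2 7)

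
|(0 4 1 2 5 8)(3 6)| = 6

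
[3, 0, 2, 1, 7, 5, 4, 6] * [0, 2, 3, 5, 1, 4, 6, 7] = [5, 0, 3, 2, 7, 4, 1, 6]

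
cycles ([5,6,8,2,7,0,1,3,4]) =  (0 5)(1 6)(2 8 4 7 3)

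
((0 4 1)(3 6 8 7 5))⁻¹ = (0 1 4)(3 5 7 8 6)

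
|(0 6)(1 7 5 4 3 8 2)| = 14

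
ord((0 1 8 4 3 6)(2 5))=6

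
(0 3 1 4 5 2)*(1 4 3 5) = (0 5 2)(1 3 4)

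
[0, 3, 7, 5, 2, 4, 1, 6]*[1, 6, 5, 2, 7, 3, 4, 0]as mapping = [0→1, 1→2, 2→0, 3→3, 4→5, 5→7, 6→6, 7→4]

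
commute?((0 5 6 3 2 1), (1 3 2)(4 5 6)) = no:(0 5 6 3 2 1)*(1 3 2)(4 5 6) = (0 6 2 3 1)(4 5), (1 3 2)(4 5 6)*(0 5 6 3 2 1) = (0 5 3 1 2)(4 6)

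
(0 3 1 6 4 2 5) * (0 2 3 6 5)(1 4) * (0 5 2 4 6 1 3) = (0 1 2 5 4)(3 6)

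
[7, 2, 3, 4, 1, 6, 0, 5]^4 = [0, 1, 2, 3, 4, 5, 6, 7]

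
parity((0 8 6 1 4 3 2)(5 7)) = odd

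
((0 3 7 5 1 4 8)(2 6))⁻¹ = (0 8 4 1 5 7 3)(2 6)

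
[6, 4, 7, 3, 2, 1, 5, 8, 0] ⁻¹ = [8, 5, 4, 3, 1, 6, 0, 2, 7] 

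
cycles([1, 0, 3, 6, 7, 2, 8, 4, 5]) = (0 1)(2 3 6 8 5)(4 7)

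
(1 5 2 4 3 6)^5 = (1 6 3 4 2 5)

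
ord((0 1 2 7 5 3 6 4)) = 8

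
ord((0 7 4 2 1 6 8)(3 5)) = 14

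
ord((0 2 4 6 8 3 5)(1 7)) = 14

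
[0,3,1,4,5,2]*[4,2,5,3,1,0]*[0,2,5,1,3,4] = [3,1,5,2,0,4] 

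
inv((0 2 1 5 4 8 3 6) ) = (0 6 3 8 4 5 1 2) 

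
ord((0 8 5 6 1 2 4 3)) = 8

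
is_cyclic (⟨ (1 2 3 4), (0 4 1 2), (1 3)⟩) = no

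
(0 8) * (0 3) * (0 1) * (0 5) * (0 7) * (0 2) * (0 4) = (0 8 3 1 5 7 2 4)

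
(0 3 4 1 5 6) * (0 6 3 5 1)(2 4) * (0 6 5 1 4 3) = (0 1 4 6 5)(2 3)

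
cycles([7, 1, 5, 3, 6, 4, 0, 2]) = (0 7 2 5 4 6)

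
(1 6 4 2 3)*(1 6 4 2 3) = (1 4 3 6 2)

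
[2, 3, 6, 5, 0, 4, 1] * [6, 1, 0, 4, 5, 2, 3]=[0, 4, 3, 2, 6, 5, 1]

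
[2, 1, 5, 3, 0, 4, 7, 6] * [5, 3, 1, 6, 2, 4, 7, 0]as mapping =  [0→1, 1→3, 2→4, 3→6, 4→5, 5→2, 6→0, 7→7]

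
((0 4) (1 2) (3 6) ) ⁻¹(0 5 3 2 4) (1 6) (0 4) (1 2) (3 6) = (0 4 5 6 1) (2 3) 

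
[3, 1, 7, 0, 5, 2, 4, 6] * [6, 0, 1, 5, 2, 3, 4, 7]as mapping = [0→5, 1→0, 2→7, 3→6, 4→3, 5→1, 6→2, 7→4]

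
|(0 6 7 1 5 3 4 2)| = 8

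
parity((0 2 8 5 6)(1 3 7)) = even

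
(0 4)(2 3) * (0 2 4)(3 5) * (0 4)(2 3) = (0 4 3)(2 5)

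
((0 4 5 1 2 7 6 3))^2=(0 5 2 6)(1 7 3 4)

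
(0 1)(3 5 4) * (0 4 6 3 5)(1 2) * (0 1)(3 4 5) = (0 2)(1 5 6 4 3)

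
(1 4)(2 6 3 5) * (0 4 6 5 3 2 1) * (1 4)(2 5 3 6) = (0 1 2 3 6 5 4)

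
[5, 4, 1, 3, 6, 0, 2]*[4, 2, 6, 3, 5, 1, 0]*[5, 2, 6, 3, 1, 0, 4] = [2, 0, 6, 3, 5, 1, 4]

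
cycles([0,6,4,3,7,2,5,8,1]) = (1 6 5 2 4 7 8)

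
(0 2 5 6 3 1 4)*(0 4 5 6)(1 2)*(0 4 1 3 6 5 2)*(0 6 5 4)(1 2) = (0 3 6 5)(2 4)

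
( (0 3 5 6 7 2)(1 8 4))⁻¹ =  (0 2 7 6 5 3)(1 4 8)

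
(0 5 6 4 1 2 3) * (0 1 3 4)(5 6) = (0 6)(1 2 4 3)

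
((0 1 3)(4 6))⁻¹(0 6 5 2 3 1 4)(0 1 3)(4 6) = (0 3 6 1 4 5 2)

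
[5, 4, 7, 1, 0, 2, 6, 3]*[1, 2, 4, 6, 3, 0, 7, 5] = [0, 3, 5, 2, 1, 4, 7, 6]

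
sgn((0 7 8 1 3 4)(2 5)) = 1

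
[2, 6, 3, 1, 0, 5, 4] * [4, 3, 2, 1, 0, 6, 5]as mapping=[0→2, 1→5, 2→1, 3→3, 4→4, 5→6, 6→0]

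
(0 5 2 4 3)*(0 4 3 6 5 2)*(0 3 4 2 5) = (0 5 3 2 4 6)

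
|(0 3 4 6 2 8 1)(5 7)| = 14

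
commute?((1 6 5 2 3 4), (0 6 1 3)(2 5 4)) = no:(1 6 5 2 3 4)*(0 6 1 3)(2 5 4) = (0 6 4 3 2), (0 6 1 3)(2 5 4)*(1 6 5 2 3 4) = (0 5 1 4 3)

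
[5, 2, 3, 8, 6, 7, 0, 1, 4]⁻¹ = [6, 7, 1, 2, 8, 0, 4, 5, 3]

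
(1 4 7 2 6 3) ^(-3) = (1 2) (3 7) (4 6) 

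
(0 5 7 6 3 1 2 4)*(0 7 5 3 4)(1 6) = (0 3 6 4 7 1 2)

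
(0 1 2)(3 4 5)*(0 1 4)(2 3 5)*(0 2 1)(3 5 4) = (0 3 2)(1 5 4)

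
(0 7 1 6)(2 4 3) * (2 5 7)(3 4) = (0 2 3 5 7 1 6)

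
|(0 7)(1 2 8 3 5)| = 10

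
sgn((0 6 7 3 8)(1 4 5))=1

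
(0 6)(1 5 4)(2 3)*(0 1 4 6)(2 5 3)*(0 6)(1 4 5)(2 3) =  (0 6 4 5)(1 2 3)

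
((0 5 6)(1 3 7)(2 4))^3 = (2 4)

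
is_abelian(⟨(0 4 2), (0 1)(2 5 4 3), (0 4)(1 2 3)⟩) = no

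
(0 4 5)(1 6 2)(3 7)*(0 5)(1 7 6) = (0 4)(2 7 3 6)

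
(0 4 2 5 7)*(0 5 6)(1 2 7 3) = (0 4 7 5 3 1 2 6)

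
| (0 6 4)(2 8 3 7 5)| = 15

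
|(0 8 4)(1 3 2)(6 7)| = 6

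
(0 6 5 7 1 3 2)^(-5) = (0 5 1 2 6 7 3)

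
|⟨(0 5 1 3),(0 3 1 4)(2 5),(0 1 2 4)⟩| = 720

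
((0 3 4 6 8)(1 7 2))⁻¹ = (0 8 6 4 3)(1 2 7)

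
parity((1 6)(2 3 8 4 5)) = odd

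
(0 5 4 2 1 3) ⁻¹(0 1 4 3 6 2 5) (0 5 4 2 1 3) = (0 6 1 4 5 3 2) 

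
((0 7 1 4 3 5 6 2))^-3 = (0 5 1 2 3 7 6 4)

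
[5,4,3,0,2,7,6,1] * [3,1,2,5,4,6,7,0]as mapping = [0→6,1→4,2→5,3→3,4→2,5→0,6→7,7→1]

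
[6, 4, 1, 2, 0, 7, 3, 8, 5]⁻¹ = [4, 2, 3, 6, 1, 8, 0, 5, 7]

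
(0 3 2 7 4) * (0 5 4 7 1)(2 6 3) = (0 2 1)(3 6)(4 5)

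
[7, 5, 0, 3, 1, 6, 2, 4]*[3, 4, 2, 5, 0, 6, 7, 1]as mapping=[0→1, 1→6, 2→3, 3→5, 4→4, 5→7, 6→2, 7→0]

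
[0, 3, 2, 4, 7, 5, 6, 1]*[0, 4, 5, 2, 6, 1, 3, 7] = [0, 2, 5, 6, 7, 1, 3, 4]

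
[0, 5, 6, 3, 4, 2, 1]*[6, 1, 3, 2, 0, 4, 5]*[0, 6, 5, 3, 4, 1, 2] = [2, 4, 1, 5, 0, 3, 6]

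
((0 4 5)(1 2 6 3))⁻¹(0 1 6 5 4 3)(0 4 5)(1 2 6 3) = (0 5 1 4 2 3)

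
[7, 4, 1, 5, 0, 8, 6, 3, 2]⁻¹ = [4, 2, 8, 7, 1, 3, 6, 0, 5]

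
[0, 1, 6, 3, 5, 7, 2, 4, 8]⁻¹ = [0, 1, 6, 3, 7, 4, 2, 5, 8]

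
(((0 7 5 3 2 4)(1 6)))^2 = (0 5 2)(3 4 7)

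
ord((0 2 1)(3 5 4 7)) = 12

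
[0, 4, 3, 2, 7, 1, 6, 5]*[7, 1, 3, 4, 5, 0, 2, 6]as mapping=[0→7, 1→5, 2→4, 3→3, 4→6, 5→1, 6→2, 7→0]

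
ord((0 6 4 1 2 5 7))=7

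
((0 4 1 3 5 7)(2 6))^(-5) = (0 4 1 3 5 7)(2 6)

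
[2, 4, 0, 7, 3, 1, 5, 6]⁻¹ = [2, 5, 0, 4, 1, 6, 7, 3]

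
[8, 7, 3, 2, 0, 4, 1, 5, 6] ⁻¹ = [4, 6, 3, 2, 5, 7, 8, 1, 0] 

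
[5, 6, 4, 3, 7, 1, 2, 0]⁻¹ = [7, 5, 6, 3, 2, 0, 1, 4]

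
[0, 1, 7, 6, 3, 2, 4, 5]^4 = [0, 1, 7, 6, 3, 2, 4, 5]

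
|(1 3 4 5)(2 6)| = 4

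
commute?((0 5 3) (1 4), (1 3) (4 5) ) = no:(0 5 3) (1 4)*(1 3) (4 5) = (0 4 3) (1 5), (1 3) (4 5)*(0 5 3) (1 4) = (0 5 1) (3 4) 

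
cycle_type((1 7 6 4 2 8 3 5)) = 8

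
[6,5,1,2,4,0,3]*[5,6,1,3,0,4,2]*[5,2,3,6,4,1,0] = [3,4,0,2,5,1,6]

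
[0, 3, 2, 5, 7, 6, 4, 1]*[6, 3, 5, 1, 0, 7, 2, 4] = [6, 1, 5, 7, 4, 2, 0, 3]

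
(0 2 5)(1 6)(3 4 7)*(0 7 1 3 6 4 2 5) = (0 5 7 6 3 2)(1 4)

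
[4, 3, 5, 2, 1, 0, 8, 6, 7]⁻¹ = [5, 4, 3, 1, 0, 2, 7, 8, 6]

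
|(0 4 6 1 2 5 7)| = 7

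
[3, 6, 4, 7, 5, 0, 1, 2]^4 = [4, 1, 3, 5, 7, 2, 6, 0]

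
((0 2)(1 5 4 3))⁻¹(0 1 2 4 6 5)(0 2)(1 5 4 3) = (0 3 6 4 2 5)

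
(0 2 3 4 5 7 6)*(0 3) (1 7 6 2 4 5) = (0 4 1 7 2) (3 5 6) 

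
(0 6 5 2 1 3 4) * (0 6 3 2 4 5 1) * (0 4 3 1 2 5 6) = (0 1 5 3 6 2 4)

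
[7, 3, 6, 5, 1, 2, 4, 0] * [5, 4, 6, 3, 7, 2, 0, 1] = [1, 3, 0, 2, 4, 6, 7, 5]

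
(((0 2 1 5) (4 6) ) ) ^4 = () 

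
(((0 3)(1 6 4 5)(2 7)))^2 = (1 4)(5 6)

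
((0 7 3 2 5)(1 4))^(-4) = (0 7 3 2 5)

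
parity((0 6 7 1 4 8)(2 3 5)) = odd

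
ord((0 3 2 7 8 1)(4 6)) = 6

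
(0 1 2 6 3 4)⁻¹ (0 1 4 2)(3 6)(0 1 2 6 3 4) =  (0 6 1 2)(3 4)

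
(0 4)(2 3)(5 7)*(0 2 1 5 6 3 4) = (1 5 7 6 3)(2 4)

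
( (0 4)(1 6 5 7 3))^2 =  (1 5 3 6 7)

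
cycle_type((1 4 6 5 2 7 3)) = 7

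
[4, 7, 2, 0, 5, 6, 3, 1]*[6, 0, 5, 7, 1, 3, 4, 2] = [1, 2, 5, 6, 3, 4, 7, 0]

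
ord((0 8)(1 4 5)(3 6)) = 6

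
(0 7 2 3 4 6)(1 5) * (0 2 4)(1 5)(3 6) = (0 7 4 3)(2 6)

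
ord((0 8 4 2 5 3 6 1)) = 8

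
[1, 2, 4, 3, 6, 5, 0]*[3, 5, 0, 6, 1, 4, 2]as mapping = [0→5, 1→0, 2→1, 3→6, 4→2, 5→4, 6→3]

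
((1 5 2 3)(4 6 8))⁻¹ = (1 3 2 5)(4 8 6)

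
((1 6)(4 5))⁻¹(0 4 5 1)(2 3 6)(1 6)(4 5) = (0 5 4 6)(1 2 3)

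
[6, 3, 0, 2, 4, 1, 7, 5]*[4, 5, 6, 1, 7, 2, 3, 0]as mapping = [0→3, 1→1, 2→4, 3→6, 4→7, 5→5, 6→0, 7→2]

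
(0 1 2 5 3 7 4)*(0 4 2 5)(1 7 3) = (0 7 2)(1 5)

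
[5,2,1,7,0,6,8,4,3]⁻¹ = [4,2,1,8,7,0,5,3,6]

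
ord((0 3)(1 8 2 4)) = 4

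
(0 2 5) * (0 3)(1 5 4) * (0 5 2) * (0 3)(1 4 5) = (0 3 1 2 5)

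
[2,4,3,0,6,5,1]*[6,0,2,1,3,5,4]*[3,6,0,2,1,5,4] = [0,2,6,4,1,5,3]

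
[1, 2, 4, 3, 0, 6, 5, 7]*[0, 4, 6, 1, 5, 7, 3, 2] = [4, 6, 5, 1, 0, 3, 7, 2]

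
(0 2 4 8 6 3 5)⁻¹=(0 5 3 6 8 4 2)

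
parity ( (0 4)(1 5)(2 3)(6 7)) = even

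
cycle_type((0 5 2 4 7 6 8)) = 7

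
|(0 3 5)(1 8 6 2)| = 12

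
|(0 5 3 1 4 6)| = 6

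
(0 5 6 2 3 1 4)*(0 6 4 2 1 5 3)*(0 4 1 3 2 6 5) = (0 2 4 5 1 6 3)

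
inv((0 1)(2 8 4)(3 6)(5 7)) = (0 1)(2 4 8)(3 6)(5 7)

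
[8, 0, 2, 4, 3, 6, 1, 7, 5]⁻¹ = [1, 6, 2, 4, 3, 8, 5, 7, 0]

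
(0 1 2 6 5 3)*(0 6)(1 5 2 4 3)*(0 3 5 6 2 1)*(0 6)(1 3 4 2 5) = (1 2 4)(3 5 6)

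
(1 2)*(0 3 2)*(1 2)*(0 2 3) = (1 2 3)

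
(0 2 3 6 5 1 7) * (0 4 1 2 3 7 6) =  (0 3)(1 6 5 2 7 4)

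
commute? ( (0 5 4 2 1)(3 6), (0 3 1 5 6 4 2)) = no: (0 5 4 2 1)(3 6) * (0 3 1 5 6 4 2) = (0 6 1 3 4)(2 5), (0 3 1 5 6 4 2) * (0 5 4 2 1)(3 6) = (0 6 2 5 3)(1 4)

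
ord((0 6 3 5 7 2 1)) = 7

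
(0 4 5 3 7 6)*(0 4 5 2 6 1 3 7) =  (0 5 7 1 3)(2 6 4)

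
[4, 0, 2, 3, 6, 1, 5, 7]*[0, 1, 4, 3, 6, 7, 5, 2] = [6, 0, 4, 3, 5, 1, 7, 2]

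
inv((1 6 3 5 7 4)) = (1 4 7 5 3 6)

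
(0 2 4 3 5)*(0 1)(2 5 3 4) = (0 5 1)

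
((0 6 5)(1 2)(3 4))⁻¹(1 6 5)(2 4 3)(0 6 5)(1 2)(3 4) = (0 2 5)(1 3 4)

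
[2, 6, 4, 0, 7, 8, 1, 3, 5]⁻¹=[3, 6, 0, 7, 2, 8, 1, 4, 5]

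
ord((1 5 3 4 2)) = 5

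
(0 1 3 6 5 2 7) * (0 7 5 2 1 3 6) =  (0 3)(1 6 2 5)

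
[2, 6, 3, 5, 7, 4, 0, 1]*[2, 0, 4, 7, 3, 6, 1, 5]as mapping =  [0→4, 1→1, 2→7, 3→6, 4→5, 5→3, 6→2, 7→0]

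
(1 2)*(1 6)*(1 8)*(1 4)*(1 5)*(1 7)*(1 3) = (1 2 6 8 4 5 7 3)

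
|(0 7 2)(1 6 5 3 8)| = 15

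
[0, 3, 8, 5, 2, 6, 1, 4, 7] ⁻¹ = [0, 6, 4, 1, 7, 3, 5, 8, 2] 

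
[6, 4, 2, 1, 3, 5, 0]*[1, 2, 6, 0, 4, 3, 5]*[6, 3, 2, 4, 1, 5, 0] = [5, 1, 0, 2, 6, 4, 3] 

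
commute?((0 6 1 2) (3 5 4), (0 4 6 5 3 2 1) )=no:(0 6 1 2) (3 5 4) * (0 4 6 5 3 2 1)=(0 5 6) (2 4), (0 4 6 5 3 2 1) * (0 6 1 2) (3 5 4)=(0 3) (1 6 4) 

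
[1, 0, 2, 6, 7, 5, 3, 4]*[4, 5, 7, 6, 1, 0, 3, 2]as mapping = [0→5, 1→4, 2→7, 3→3, 4→2, 5→0, 6→6, 7→1]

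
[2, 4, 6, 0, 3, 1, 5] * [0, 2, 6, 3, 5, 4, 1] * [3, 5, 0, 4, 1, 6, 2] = [2, 6, 5, 3, 4, 0, 1]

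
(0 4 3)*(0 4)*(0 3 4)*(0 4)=(0 3 4)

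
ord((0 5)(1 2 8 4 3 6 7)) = 14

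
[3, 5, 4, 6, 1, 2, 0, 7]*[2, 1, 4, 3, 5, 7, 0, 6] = [3, 7, 5, 0, 1, 4, 2, 6]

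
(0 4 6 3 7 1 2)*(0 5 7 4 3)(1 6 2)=(0 3 4 2 5 7 6)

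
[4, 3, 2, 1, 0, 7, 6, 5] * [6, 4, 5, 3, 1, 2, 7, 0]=[1, 3, 5, 4, 6, 0, 7, 2]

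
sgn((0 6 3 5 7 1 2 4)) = -1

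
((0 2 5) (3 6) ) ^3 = (3 6) 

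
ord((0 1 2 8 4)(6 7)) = 10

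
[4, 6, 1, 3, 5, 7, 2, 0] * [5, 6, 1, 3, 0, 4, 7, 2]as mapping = [0→0, 1→7, 2→6, 3→3, 4→4, 5→2, 6→1, 7→5]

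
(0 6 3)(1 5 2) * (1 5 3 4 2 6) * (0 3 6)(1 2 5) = (0 2 1 6 4 5)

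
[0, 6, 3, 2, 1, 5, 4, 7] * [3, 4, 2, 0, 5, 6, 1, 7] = [3, 1, 0, 2, 4, 6, 5, 7]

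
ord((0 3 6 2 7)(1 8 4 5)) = 20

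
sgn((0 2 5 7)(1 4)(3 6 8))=1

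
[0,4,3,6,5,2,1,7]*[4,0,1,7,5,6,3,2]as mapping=[0→4,1→5,2→7,3→3,4→6,5→1,6→0,7→2]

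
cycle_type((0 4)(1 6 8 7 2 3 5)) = 2.7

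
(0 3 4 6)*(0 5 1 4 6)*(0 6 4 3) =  (1 3 4 6 5)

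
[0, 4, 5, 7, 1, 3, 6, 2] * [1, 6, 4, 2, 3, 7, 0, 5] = [1, 3, 7, 5, 6, 2, 0, 4]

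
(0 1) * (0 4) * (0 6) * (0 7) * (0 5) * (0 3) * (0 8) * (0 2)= (0 1 4 6 7 5 3 8 2)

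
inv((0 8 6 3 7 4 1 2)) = (0 2 1 4 7 3 6 8)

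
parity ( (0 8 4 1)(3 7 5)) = odd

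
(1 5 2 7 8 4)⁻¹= (1 4 8 7 2 5)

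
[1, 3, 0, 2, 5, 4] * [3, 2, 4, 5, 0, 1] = [2, 5, 3, 4, 1, 0]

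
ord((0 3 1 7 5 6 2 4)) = 8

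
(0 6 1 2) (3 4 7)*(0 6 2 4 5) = (0 2 6 1 4 7 3 5) 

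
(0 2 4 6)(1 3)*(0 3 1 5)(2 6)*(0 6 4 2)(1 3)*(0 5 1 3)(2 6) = (0 4 5 2 6 3 1)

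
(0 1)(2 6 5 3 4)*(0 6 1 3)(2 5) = (0 3 4 5)(1 6 2)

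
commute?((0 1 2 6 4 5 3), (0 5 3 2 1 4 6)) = no:(0 1 2 6 4 5 3) * (0 5 3 2 1 4 6) = (0 4 3 5 2), (0 5 3 2 1 4 6) * (0 1 2 6 4 5 3) = (0 3 6 1 5)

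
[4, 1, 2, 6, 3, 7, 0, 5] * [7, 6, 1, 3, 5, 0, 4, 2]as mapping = [0→5, 1→6, 2→1, 3→4, 4→3, 5→2, 6→7, 7→0]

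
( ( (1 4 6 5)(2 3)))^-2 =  (1 6)(4 5)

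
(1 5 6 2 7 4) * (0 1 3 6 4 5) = (0 1)(2 7 5 4 3 6)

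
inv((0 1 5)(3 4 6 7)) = (0 5 1)(3 7 6 4)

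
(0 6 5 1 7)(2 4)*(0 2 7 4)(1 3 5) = (0 6 1 4 7 2)(3 5)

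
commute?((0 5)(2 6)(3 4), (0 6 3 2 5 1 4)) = no:(0 5)(2 6)(3 4) * (0 6 3 2 5 1 4) = (0 1 4 2 3)(5 6), (0 6 3 2 5 1 4) * (0 5)(2 6)(3 4) = (0 2)(1 3 6 4 5)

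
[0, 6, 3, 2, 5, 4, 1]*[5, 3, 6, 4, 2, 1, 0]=[5, 0, 4, 6, 1, 2, 3]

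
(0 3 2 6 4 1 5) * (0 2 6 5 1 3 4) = (0 4 3 6)(2 5)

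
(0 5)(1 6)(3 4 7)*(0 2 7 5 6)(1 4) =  (0 6 4 5 2 7 3 1)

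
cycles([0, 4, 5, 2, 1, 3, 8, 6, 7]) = (1 4)(2 5 3)(6 8 7)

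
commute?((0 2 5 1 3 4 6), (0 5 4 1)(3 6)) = no:(0 2 5 1 3 4 6)*(0 5 4 1)(3 6) = (0 2 4 3 1 6 5), (0 5 4 1)(3 6)*(0 2 5 1 3 4 6) = (0 1 2 5 6 4 3)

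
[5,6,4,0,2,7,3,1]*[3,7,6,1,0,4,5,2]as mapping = [0→4,1→5,2→0,3→3,4→6,5→2,6→1,7→7]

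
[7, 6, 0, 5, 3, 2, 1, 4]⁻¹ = [2, 6, 5, 4, 7, 3, 1, 0]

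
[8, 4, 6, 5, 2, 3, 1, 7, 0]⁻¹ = [8, 6, 4, 5, 1, 3, 2, 7, 0]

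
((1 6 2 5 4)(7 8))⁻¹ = (1 4 5 2 6)(7 8)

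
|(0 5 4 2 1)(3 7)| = 10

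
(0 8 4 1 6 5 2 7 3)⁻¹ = (0 3 7 2 5 6 1 4 8)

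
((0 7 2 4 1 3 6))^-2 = (0 3 4 7 6 1 2)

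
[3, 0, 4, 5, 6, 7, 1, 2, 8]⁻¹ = [1, 6, 7, 0, 2, 3, 4, 5, 8]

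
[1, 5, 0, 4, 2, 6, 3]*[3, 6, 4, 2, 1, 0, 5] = [6, 0, 3, 1, 4, 5, 2]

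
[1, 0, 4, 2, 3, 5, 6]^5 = [1, 0, 3, 4, 2, 5, 6]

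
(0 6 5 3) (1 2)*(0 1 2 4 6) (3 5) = (1 4 6 3) 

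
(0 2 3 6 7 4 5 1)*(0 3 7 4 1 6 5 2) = (1 3 5 6 4 2 7)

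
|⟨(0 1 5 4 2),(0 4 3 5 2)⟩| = 360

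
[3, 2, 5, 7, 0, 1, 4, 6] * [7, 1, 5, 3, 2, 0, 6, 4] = [3, 5, 0, 4, 7, 1, 2, 6]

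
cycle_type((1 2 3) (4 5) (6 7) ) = 2^2.3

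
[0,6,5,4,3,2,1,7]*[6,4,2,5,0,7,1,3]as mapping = [0→6,1→1,2→7,3→0,4→5,5→2,6→4,7→3]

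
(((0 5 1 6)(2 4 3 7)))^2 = (0 1)(2 3)(4 7)(5 6)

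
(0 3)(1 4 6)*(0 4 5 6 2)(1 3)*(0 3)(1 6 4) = (0 6)(1 5 4 2 3)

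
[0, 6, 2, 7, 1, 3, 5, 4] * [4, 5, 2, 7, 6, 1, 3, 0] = [4, 3, 2, 0, 5, 7, 1, 6]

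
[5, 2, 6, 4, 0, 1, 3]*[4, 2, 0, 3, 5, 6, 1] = [6, 0, 1, 5, 4, 2, 3]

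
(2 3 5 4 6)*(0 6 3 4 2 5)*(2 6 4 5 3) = (0 4 2 5 6 3) 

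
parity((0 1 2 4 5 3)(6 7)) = even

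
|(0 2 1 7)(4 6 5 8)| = 4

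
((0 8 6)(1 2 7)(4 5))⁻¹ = (0 6 8)(1 7 2)(4 5)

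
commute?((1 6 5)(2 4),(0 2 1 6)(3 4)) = no:(1 6 5)(2 4)*(0 2 1 6)(3 4) = (0 2 3 4 1)(5 6),(0 2 1 6)(3 4)*(1 6 5)(2 4) = (0 4 3 2 6)(1 5)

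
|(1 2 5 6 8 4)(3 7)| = 6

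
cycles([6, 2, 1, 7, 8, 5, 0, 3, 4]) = (0 6)(1 2)(3 7)(4 8)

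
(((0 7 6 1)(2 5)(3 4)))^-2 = (0 6)(1 7)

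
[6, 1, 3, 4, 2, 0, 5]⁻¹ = [5, 1, 4, 2, 3, 6, 0]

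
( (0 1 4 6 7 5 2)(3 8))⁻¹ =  (0 2 5 7 6 4 1)(3 8)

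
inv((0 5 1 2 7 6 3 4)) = (0 4 3 6 7 2 1 5)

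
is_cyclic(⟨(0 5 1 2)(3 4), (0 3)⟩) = no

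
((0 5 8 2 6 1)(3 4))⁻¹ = (0 1 6 2 8 5)(3 4)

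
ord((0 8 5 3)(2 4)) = 4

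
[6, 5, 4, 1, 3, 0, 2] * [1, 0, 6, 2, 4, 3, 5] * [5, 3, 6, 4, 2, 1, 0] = [1, 4, 2, 5, 6, 3, 0]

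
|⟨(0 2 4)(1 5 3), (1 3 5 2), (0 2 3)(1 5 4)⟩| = 120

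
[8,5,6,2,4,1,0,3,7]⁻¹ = [6,5,3,7,4,1,2,8,0]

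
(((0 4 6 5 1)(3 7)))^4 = (0 1 5 6 4)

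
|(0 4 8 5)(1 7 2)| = 12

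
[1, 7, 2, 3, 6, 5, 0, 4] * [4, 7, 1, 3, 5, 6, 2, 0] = [7, 0, 1, 3, 2, 6, 4, 5]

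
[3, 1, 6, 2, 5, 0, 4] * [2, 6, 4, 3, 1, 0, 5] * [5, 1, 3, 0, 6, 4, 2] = [0, 2, 4, 6, 5, 3, 1]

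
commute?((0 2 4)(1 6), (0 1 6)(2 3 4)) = no:(0 2 4)(1 6)*(0 1 6)(2 3 4) = (0 3 4 1), (0 1 6)(2 3 4)*(0 2 4)(1 6) = (0 6 2 3)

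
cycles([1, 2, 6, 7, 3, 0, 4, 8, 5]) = (0 1 2 6 4 3 7 8 5) 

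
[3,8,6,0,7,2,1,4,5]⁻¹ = [3,6,5,0,7,8,2,4,1]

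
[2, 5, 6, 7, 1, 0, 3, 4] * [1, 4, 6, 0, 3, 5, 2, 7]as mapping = [0→6, 1→5, 2→2, 3→7, 4→4, 5→1, 6→0, 7→3]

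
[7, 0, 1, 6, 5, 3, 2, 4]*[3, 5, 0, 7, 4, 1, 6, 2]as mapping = [0→2, 1→3, 2→5, 3→6, 4→1, 5→7, 6→0, 7→4]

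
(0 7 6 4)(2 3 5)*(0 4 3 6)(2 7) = (0 2 6 3 5 7)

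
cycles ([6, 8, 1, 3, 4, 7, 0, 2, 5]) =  (0 6)(1 8 5 7 2)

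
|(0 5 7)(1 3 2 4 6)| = 15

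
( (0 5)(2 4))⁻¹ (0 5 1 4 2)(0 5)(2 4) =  (0 1 2 4 5)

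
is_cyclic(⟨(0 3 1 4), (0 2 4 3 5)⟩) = no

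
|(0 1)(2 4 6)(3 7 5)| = 6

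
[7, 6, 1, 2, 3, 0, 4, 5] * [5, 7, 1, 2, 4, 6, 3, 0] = [0, 3, 7, 1, 2, 5, 4, 6]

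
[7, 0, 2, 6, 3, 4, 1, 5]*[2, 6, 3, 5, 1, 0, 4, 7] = [7, 2, 3, 4, 5, 1, 6, 0]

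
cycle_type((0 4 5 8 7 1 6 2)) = 8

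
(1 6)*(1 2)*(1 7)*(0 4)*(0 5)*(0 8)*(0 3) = (0 4 5 8 3)(1 6 2 7)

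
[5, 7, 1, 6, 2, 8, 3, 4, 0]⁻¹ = [8, 2, 4, 6, 7, 0, 3, 1, 5]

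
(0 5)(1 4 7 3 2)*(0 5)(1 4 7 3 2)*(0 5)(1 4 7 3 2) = (0 5)(1 3 4 2 7)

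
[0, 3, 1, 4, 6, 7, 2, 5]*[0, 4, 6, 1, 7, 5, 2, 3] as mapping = [0→0, 1→1, 2→4, 3→7, 4→2, 5→3, 6→6, 7→5] 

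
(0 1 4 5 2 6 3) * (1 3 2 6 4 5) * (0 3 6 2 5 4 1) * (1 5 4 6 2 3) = (0 2 5 3 1 6 4)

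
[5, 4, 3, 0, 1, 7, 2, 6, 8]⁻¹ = [3, 4, 6, 2, 1, 0, 7, 5, 8]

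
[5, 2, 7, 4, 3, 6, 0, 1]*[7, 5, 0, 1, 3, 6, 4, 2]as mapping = [0→6, 1→0, 2→2, 3→3, 4→1, 5→4, 6→7, 7→5]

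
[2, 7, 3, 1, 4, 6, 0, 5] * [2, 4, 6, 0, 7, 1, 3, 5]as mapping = [0→6, 1→5, 2→0, 3→4, 4→7, 5→3, 6→2, 7→1]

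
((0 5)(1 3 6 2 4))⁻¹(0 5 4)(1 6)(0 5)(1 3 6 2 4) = (0 1 5)(2 3)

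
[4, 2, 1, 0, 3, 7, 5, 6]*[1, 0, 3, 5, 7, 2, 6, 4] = [7, 3, 0, 1, 5, 4, 2, 6]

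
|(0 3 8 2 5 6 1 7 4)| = 9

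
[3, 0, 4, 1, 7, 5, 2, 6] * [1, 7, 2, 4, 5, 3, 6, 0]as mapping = [0→4, 1→1, 2→5, 3→7, 4→0, 5→3, 6→2, 7→6]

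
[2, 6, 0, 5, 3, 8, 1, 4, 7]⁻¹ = [2, 6, 0, 4, 7, 3, 1, 8, 5]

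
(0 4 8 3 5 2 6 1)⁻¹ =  (0 1 6 2 5 3 8 4)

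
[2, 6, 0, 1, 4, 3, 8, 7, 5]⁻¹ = [2, 3, 0, 5, 4, 8, 1, 7, 6]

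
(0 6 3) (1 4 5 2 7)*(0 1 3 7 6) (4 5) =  (1 5 2 6 7 3) 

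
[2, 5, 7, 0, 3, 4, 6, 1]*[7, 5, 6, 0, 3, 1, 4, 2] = [6, 1, 2, 7, 0, 3, 4, 5] 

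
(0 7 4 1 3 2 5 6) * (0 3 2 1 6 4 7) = (1 2 5 4 6 3)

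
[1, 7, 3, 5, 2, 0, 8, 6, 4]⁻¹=[5, 0, 4, 2, 8, 3, 7, 1, 6]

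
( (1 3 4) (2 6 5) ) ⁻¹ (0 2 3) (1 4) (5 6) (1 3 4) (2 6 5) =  (0 6 4) (1 3) (2 5) 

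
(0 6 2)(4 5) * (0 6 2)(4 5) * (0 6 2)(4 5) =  (4 5)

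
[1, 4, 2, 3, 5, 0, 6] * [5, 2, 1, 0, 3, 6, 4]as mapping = [0→2, 1→3, 2→1, 3→0, 4→6, 5→5, 6→4]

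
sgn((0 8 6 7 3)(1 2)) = -1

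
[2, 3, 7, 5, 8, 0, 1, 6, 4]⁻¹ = [5, 6, 0, 1, 8, 3, 7, 2, 4]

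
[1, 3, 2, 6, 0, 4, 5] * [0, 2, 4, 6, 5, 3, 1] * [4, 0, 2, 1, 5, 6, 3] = [2, 3, 5, 0, 4, 6, 1]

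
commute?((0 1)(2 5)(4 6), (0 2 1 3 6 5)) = no:(0 1)(2 5)(4 6) * (0 2 1 3 6 5) = (0 3 6 4 5 1 2), (0 2 1 3 6 5) * (0 1)(2 5)(4 6) = (0 5 1 3 4 6 2)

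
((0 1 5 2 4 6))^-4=(0 5 4)(1 2 6)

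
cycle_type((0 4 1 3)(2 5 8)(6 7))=2.3.4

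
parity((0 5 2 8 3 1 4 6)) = odd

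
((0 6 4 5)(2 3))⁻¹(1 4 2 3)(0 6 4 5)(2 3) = (1 5 3 2)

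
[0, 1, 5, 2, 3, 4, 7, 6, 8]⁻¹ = [0, 1, 3, 4, 5, 2, 7, 6, 8]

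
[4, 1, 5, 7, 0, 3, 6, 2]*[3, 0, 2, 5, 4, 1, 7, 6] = [4, 0, 1, 6, 3, 5, 7, 2]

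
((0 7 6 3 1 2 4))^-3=(0 1 7 2 6 4 3)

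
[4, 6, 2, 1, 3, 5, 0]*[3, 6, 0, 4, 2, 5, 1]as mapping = [0→2, 1→1, 2→0, 3→6, 4→4, 5→5, 6→3]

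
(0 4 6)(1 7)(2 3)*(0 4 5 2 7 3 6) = (0 5 2 6 4)(1 3 7)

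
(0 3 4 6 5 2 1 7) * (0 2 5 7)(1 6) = (0 3 4 1)(2 6 7)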